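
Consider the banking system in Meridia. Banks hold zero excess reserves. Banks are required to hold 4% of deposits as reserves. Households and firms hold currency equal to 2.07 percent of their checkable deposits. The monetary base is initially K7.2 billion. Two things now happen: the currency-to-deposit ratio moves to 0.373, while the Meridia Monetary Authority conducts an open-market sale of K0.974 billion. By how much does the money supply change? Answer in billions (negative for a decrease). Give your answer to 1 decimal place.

-100.4 billion

Before: m₁ = (1 + 0.0207) / (0.04 + 0.0207) ≈ 16.8155, MB₁ = 7.2, so M₁ = 16.8155 × 7.2 = 121.0716 billion.
After: m₂ = (1 + 0.373) / (0.04 + 0.373) ≈ 3.3245, MB₂ = 7.2 − 0.974 = 6.226, so M₂ = 3.3245 × 6.226 ≈ 20.6983 billion.
ΔM = M₂ − M₁ = 20.6983 − 121.0716 = -100.3733 billion.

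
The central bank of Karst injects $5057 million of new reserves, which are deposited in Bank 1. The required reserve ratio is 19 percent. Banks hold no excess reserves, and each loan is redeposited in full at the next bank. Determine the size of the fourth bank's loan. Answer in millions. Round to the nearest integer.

$2177 million

Each bank lends a fraction (1 − rr) = 0.8100 of the deposit it receives, so Bank 4 receives 5057·0.8100^3 and lends 5057·0.8100^4 ≈ 2176.8727 million.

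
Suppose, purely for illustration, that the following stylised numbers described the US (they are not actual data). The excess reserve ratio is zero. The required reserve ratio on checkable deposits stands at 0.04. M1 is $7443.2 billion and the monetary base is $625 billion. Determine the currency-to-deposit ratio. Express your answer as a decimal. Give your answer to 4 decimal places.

Using m = M/MB = 7443.2/625 = 11.909120. From m = (1 + c)/(c + rr + e), rearranging gives 1 + c = m·(c + rr + e), so c·(1 − m) = m·(rr + e) − 1.
Hence c = [m·(rr + e) − 1]/(1 − m) = [11.909120 × (0.04 + 0) − 1] / (1 − 11.909120) ≈ 0.048000.

0.0480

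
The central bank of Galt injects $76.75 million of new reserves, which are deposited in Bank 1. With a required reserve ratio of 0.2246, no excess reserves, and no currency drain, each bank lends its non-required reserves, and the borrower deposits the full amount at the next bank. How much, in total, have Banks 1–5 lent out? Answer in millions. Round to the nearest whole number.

Bank i lends (1 − rr)^i of the original deposit: Bank 1 lends 76.75·0.7754 ≈ 59.5119, Bank 2 lends 76.75·0.7754² ≈ 46.1456, and so on.
Summing a geometric series: total = 76.75·[0.7754·(1 − 0.7754^5) / (1 − 0.7754)] ≈ 190.6969 million.

$191 million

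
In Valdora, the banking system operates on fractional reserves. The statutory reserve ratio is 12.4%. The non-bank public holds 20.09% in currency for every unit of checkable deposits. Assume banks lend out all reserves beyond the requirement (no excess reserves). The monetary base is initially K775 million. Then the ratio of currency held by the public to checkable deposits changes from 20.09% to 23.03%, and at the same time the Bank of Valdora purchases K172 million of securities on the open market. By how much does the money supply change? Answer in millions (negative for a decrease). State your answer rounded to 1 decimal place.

Before: m₁ = (1 + 0.2009) / (0.124 + 0.2009) ≈ 3.69621, MB₁ = 775, so M₁ = 3.69621 × 775 ≈ 2864.5628 million.
After: m₂ = (1 + 0.2303) / (0.124 + 0.2303) ≈ 3.47248, MB₂ = 775 + 172 = 947, so M₂ = 3.47248 × 947 ≈ 3288.4386 million.
ΔM = M₂ − M₁ = 3288.4386 − 2864.5628 = 423.8758 million.

K423.9 million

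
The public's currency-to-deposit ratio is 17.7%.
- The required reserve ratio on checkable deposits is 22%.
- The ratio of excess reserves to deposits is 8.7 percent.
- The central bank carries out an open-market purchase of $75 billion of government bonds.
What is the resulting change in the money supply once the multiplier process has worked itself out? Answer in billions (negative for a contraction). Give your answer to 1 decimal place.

$182.4 billion

The money multiplier is m = (1 + c) / (rr + e + c) = (1 + 0.177) / (0.22 + 0.087 + 0.177) ≈ 2.4318.
The purchase adds 75 billion of base, so ΔM = m × ΔMB = 2.4318 × (+75) = 182.385 billion.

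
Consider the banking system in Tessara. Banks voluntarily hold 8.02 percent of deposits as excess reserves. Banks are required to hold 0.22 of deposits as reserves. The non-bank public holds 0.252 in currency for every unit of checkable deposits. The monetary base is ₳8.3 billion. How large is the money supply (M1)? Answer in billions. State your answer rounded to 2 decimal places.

₳18.82 billion

The money multiplier is m = (1 + c) / (rr + e + c) = (1 + 0.252) / (0.22 + 0.0802 + 0.252) ≈ 2.2673.
So M = m × MB = 2.2673 × 8.3 ≈ 18.8186 billion.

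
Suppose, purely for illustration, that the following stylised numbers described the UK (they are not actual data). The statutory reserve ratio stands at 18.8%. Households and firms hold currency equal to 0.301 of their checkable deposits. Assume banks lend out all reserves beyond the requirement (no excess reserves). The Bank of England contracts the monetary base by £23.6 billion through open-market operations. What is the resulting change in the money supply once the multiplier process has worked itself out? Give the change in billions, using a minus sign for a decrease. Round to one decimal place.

-62.8 billion

The money multiplier is m = (1 + c) / (rr + c) = (1 + 0.301) / (0.188 + 0.301) ≈ 2.6605.
The sale removes 23.6 billion of base, so ΔM = m × ΔMB = 2.6605 × (−23.6) = -62.7878 billion.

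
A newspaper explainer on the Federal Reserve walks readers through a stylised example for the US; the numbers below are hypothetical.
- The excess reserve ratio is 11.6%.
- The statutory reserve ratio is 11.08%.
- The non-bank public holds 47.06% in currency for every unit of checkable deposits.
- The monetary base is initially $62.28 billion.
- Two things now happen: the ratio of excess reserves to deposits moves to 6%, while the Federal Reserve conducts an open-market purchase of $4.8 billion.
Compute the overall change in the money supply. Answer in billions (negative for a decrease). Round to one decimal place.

$22.5 billion

Before: m₁ = (1 + 0.4706) / (0.1108 + 0.116 + 0.4706) ≈ 2.1087, MB₁ = 62.28, so M₁ = 2.1087 × 62.28 ≈ 131.3298 billion.
After: m₂ = (1 + 0.4706) / (0.1108 + 0.06 + 0.4706) ≈ 2.2928, MB₂ = 62.28 + 4.8 = 67.08, so M₂ = 2.2928 × 67.08 ≈ 153.801 billion.
ΔM = M₂ − M₁ = 153.801 − 131.3298 = 22.4712 billion.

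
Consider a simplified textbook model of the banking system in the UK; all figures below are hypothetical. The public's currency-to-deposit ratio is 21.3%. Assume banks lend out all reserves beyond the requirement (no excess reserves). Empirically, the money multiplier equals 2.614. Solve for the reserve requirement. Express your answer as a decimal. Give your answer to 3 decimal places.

Using m = 2.614. Since m = (1 + c)/(c + rr + e), the denominator satisfies c + rr + e = (1 + c)/m = (1 + 0.213) / 2.614 ≈ 0.464040.
With c = 0.213 and e = 0, the reserve requirement is 0.464040 − 0.213 − 0 = 0.25104.

0.251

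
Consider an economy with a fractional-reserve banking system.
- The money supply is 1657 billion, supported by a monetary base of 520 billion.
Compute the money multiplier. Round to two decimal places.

The money multiplier is m = M / MB = 1657 / 520 ≈ 3.18654.

3.19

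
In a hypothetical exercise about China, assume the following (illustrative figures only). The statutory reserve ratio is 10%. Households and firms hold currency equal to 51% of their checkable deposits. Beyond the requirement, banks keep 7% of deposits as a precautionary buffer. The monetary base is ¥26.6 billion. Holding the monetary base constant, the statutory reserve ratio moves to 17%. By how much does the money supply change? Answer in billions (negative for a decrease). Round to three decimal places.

-5.513 billion

Initially m₁ = (1 + 0.51) / (0.1 + 0.07 + 0.51) ≈ 2.220588, so M₁ = 2.220588 × 26.6 ≈ 59.0676 billion.
After the change m₂ = (1 + 0.51) / (0.17 + 0.07 + 0.51) ≈ 2.013333, so M₂ = 2.013333 × 26.6 ≈ 53.5547 billion.
ΔM = M₂ − M₁ = 53.5547 − 59.0676 = -5.5129 billion.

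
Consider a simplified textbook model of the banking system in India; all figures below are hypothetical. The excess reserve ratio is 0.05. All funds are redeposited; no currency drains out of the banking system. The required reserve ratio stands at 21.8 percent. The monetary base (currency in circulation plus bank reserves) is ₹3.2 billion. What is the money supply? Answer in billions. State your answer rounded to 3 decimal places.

₹11.940 billion

The money multiplier is m = 1 / (rr + e) = 1 / (0.218 + 0.05) ≈ 3.73134.
So M = m × MB = 3.73134 × 3.2 ≈ 11.9403 billion.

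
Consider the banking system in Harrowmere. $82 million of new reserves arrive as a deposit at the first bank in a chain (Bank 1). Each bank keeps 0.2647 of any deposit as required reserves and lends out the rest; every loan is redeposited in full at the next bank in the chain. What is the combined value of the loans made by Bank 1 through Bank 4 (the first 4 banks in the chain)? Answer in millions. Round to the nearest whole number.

Bank i lends (1 − rr)^i of the original deposit: Bank 1 lends 82·0.7353 = 60.2946, Bank 2 lends 82·0.7353² ≈ 44.3346, and so on.
Summing a geometric series: total = 82·[0.7353·(1 − 0.7353^4) / (1 − 0.7353)] ≈ 161.1987 million.

$161 million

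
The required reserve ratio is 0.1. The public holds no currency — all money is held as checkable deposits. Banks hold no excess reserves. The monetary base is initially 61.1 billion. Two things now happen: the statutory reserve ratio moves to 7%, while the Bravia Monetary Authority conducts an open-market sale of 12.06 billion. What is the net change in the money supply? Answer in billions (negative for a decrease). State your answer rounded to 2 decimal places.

89.57 billion

Before: m₁ = 1 / (0.1) = 10, MB₁ = 61.1, so M₁ = 10 × 61.1 = 611 billion.
After: m₂ = 1 / (0.07) ≈ 14.28571, MB₂ = 61.1 − 12.06 = 49.04, so M₂ = 14.28571 × 49.04 ≈ 700.5712 billion.
ΔM = M₂ − M₁ = 700.5712 − 611 = 89.5712 billion.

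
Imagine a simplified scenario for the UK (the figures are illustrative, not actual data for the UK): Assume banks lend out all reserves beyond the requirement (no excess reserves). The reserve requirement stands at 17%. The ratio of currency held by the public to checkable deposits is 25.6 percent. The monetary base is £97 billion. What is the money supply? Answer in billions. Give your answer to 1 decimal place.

The money multiplier is m = (1 + c) / (rr + c) = (1 + 0.256) / (0.17 + 0.256) ≈ 2.9484.
So M = m × MB = 2.9484 × 97 = 285.9948 billion.

£286.0 billion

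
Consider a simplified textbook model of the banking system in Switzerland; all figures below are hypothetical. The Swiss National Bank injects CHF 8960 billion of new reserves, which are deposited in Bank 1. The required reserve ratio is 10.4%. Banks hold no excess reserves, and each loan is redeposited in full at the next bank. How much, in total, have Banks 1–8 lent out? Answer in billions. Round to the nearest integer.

CHF 45128 billion

Bank i lends (1 − rr)^i of the original deposit: Bank 1 lends 8960·0.8960 = 8028.1600, Bank 2 lends 8960·0.8960² ≈ 7193.2314, and so on.
Summing a geometric series: total = 8960·[0.8960·(1 − 0.8960^8) / (1 − 0.8960)] ≈ 45127.7008 billion.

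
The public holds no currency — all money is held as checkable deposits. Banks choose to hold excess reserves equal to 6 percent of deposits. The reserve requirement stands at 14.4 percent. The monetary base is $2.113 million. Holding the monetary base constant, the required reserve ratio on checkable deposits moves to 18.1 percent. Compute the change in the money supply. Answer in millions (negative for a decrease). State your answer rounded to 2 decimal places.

Initially m₁ = 1 / (0.144 + 0.06) ≈ 4.9020, so M₁ = 4.9020 × 2.113 ≈ 10.3579 million.
After the change m₂ = 1 / (0.181 + 0.06) ≈ 4.1494, so M₂ = 4.1494 × 2.113 ≈ 8.7677 million.
ΔM = M₂ − M₁ = 8.7677 − 10.3579 = -1.5902 million.

-1.59 million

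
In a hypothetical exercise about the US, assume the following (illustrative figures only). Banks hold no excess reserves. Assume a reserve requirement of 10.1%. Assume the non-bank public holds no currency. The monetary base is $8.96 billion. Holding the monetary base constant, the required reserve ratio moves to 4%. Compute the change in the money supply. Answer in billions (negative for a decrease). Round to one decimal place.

$135.3 billion

Initially m₁ = 1 / (0.101) ≈ 9.9010, so M₁ = 9.9010 × 8.96 ≈ 88.713 billion.
After the change m₂ = 1 / (0.04) = 25, so M₂ = 25 × 8.96 = 224 billion.
ΔM = M₂ − M₁ = 224 − 88.713 = 135.287 billion.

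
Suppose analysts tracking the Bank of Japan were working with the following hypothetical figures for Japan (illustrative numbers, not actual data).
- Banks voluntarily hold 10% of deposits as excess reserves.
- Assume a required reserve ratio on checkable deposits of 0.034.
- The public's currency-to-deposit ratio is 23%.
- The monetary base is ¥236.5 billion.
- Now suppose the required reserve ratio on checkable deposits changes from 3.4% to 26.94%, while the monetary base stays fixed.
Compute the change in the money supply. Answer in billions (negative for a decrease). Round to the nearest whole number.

-314 billion

Initially m₁ = (1 + 0.23) / (0.034 + 0.1 + 0.23) ≈ 3.3791, so M₁ = 3.3791 × 236.5 ≈ 799.1572 billion.
After the change m₂ = (1 + 0.23) / (0.2694 + 0.1 + 0.23) ≈ 2.0521, so M₂ = 2.0521 × 236.5 ≈ 485.3216 billion.
ΔM = M₂ − M₁ = 485.3216 − 799.1572 = -313.8356 billion.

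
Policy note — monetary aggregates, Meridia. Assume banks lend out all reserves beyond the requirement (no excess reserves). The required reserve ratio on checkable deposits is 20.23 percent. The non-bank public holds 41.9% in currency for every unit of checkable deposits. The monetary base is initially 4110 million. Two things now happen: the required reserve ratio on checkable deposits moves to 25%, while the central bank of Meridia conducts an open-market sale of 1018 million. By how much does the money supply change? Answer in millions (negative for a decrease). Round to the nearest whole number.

-2829 million

Before: m₁ = (1 + 0.419) / (0.2023 + 0.419) ≈ 2.28392, MB₁ = 4110, so M₁ = 2.28392 × 4110 = 9386.9112 million.
After: m₂ = (1 + 0.419) / (0.25 + 0.419) ≈ 2.12108, MB₂ = 4110 − 1018 = 3092, so M₂ = 2.12108 × 3092 ≈ 6558.3794 million.
ΔM = M₂ − M₁ = 6558.3794 − 9386.9112 = -2828.5318 million.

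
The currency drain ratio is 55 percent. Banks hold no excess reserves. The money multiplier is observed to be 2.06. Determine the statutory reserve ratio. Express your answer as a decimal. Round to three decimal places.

Using m = 2.06. Since m = (1 + c)/(c + rr + e), the denominator satisfies c + rr + e = (1 + c)/m = (1 + 0.55) / 2.06 ≈ 0.752427.
With c = 0.55 and e = 0, the statutory reserve ratio is 0.752427 − 0.55 − 0 = 0.202427.

0.202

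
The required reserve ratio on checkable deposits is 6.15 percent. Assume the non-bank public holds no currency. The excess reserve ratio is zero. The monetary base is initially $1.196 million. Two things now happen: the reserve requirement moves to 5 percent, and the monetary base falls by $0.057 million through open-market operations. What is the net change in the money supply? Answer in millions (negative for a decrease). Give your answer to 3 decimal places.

Before: m₁ = 1 / (0.0615) ≈ 16.26016, MB₁ = 1.196, so M₁ = 16.26016 × 1.196 ≈ 19.4472 million.
After: m₂ = 1 / (0.05) = 20, MB₂ = 1.196 − 0.057 = 1.139, so M₂ = 20 × 1.139 = 22.78 million.
ΔM = M₂ − M₁ = 22.78 − 19.4472 = 3.3328 million.

$3.333 million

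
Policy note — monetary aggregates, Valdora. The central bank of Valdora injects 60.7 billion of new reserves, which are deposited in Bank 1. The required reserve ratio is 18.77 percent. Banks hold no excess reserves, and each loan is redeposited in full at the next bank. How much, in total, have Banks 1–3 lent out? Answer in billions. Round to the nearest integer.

Bank i lends (1 − rr)^i of the original deposit: Bank 1 lends 60.7·0.8123 ≈ 49.3066, Bank 2 lends 60.7·0.8123² ≈ 40.0518, and so on.
Summing a geometric series: total = 60.7·[0.8123·(1 − 0.8123^3) / (1 − 0.8123)] ≈ 121.8924 billion.

122 billion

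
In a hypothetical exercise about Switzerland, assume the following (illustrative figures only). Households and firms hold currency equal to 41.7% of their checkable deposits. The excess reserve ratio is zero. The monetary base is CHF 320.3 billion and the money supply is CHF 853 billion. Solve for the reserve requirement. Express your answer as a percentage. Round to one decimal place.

11.5%

Using m = M/MB = 853/320.3 ≈ 2.663128. Since m = (1 + c)/(c + rr + e), the denominator satisfies c + rr + e = (1 + c)/m = (1 + 0.417) / 2.663128 ≈ 0.532081.
With c = 0.417 and e = 0, the reserve requirement is 0.532081 − 0.417 − 0 = 0.115081.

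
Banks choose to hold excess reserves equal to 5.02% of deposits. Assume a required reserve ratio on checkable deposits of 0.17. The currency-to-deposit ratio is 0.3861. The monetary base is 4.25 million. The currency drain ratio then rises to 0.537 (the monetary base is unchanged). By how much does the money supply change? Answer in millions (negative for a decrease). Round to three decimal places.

-1.089 million

Initially m₁ = (1 + 0.3861) / (0.17 + 0.0502 + 0.3861) ≈ 2.28616, so M₁ = 2.28616 × 4.25 ≈ 9.7162 million.
After the change m₂ = (1 + 0.537) / (0.17 + 0.0502 + 0.537) ≈ 2.02985, so M₂ = 2.02985 × 4.25 ≈ 8.6269 million.
ΔM = M₂ − M₁ = 8.6269 − 9.7162 = -1.0893 million.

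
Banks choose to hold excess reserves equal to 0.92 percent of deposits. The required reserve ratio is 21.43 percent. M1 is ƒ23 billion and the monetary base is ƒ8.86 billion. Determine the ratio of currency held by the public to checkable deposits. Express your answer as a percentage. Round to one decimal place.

26.3%

Using m = M/MB = 23/8.86 ≈ 2.595937. From m = (1 + c)/(c + rr + e), rearranging gives 1 + c = m·(c + rr + e), so c·(1 − m) = m·(rr + e) − 1.
Hence c = [m·(rr + e) − 1]/(1 − m) = [2.595937 × (0.2143 + 0.0092) − 1] / (1 − 2.595937) ≈ 0.263048.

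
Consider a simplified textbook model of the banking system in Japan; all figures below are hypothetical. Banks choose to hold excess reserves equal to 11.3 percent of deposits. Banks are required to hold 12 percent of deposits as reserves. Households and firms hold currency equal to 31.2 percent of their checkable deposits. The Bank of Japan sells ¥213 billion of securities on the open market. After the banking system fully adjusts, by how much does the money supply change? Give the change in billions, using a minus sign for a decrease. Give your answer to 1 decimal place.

-512.8 billion

The money multiplier is m = (1 + c) / (rr + e + c) = (1 + 0.312) / (0.12 + 0.113 + 0.312) ≈ 2.40734.
The sale removes 213 billion of base, so ΔM = m × ΔMB = 2.40734 × (−213) ≈ -512.7634 billion.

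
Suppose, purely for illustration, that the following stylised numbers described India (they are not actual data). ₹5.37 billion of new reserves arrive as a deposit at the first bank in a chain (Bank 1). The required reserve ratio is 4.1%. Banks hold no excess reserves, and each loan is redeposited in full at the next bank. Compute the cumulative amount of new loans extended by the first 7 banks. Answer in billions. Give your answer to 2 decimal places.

Bank i lends (1 − rr)^i of the original deposit: Bank 1 lends 5.37·0.9590 ≈ 5.1498, Bank 2 lends 5.37·0.9590² ≈ 4.9387, and so on.
Summing a geometric series: total = 5.37·[0.9590·(1 − 0.9590^7) / (1 − 0.9590)] ≈ 31.9057 billion.

₹31.91 billion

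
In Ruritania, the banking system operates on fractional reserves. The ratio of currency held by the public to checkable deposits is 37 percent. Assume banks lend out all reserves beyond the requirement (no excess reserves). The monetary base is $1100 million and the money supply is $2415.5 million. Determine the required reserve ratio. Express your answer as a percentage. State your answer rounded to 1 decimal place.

Using m = M/MB = 2415.5/1100 ≈ 2.195909. Since m = (1 + c)/(c + rr + e), the denominator satisfies c + rr + e = (1 + c)/m = (1 + 0.37) / 2.195909 ≈ 0.623887.
With c = 0.37 and e = 0, the required reserve ratio is 0.623887 − 0.37 − 0 = 0.253887.

25.4%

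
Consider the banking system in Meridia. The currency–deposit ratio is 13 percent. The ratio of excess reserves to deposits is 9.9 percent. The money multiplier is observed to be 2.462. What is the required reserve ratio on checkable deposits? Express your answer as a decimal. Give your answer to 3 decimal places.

Using m = 2.462. Since m = (1 + c)/(c + rr + e), the denominator satisfies c + rr + e = (1 + c)/m = (1 + 0.13) / 2.462 ≈ 0.458976.
With c = 0.13 and e = 0.099, the required reserve ratio on checkable deposits is 0.458976 − 0.13 − 0.099 = 0.229976.

0.230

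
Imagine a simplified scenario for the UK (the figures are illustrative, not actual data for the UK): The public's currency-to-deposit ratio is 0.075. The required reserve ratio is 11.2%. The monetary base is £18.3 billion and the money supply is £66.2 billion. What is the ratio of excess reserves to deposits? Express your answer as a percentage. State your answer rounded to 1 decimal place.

11.0%

Using m = M/MB = 66.2/18.3 ≈ 3.617486. Since m = (1 + c)/(c + rr + e), the denominator satisfies c + rr + e = (1 + c)/m = (1 + 0.075) / 3.617486 ≈ 0.297168.
With c = 0.075 and rr = 0.112, the ratio of excess reserves to deposits is 0.297168 − 0.075 − 0.112 = 0.110168.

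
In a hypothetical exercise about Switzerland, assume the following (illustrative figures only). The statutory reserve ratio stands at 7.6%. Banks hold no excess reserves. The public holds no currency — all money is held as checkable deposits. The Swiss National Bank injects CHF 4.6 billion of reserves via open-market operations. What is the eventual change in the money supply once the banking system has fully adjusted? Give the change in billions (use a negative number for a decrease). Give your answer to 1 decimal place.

The simple money multiplier is m = 1/rr = 1/0.076 ≈ 13.1579.
An open-market purchase increases the monetary base by 4.6 billion, so ΔM = m × ΔMB = 13.1579 × 4.6 ≈ 60.5263 billion.

CHF 60.5 billion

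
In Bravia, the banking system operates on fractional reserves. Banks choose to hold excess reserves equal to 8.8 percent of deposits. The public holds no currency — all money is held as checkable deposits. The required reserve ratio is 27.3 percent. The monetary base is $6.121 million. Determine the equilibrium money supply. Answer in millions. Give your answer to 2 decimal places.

$16.96 million

The money multiplier is m = 1 / (rr + e) = 1 / (0.273 + 0.088) ≈ 2.7701.
So M = m × MB = 2.7701 × 6.121 ≈ 16.9558 million.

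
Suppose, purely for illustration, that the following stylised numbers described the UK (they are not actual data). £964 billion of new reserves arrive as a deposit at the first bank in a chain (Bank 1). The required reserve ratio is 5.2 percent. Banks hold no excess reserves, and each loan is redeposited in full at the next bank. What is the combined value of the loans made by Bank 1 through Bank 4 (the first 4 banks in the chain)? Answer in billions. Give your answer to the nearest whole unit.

Bank i lends (1 − rr)^i of the original deposit: Bank 1 lends 964·0.9480 = 913.8720, Bank 2 lends 964·0.9480² ≈ 866.3507, and so on.
Summing a geometric series: total = 964·[0.9480·(1 − 0.9480^4) / (1 − 0.9480)] ≈ 3380.1159 billion.

£3380 billion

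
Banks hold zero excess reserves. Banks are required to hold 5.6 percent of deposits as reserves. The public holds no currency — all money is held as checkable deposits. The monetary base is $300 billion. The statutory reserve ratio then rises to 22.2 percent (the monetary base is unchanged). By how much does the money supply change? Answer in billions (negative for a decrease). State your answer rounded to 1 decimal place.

Initially m₁ = 1 / (0.056) ≈ 17.85714, so M₁ = 17.85714 × 300 = 5357.142 billion.
After the change m₂ = 1 / (0.222) ≈ 4.50450, so M₂ = 4.50450 × 300 = 1351.35 billion.
ΔM = M₂ − M₁ = 1351.35 − 5357.142 = -4005.792 billion.

-4005.8 billion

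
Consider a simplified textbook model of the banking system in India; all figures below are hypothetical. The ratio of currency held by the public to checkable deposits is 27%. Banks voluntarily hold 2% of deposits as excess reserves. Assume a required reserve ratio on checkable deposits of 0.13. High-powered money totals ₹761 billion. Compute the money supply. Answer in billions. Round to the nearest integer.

The money multiplier is m = (1 + c) / (rr + e + c) = (1 + 0.27) / (0.13 + 0.02 + 0.27) ≈ 3.0238.
So M = m × MB = 3.0238 × 761 = 2301.1118 billion.

₹2301 billion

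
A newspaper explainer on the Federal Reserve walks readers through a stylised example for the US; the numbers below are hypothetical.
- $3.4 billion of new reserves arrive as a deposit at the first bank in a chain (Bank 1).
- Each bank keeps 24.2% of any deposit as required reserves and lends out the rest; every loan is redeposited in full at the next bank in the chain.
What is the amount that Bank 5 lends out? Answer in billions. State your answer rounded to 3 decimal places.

$0.851 billion

Each bank lends a fraction (1 − rr) = 0.7580 of the deposit it receives, so Bank 5 receives 3.4·0.7580^4 and lends 3.4·0.7580^5 ≈ 0.8508 billion.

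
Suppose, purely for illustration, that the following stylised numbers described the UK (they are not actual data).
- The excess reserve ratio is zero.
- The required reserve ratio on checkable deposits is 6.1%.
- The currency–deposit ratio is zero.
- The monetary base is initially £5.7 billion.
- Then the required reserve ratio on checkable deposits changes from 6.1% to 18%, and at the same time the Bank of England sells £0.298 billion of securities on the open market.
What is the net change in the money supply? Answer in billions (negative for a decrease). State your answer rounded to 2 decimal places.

-63.43 billion

Before: m₁ = 1 / (0.061) ≈ 16.3934, MB₁ = 5.7, so M₁ = 16.3934 × 5.7 ≈ 93.4424 billion.
After: m₂ = 1 / (0.18) ≈ 5.5556, MB₂ = 5.7 − 0.298 = 5.402, so M₂ = 5.5556 × 5.402 ≈ 30.0114 billion.
ΔM = M₂ − M₁ = 30.0114 − 93.4424 = -63.431 billion.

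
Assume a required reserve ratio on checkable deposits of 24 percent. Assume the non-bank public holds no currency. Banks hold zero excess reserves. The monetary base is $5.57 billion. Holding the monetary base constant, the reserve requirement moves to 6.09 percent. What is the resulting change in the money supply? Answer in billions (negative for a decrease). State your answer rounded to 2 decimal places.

Initially m₁ = 1 / (0.24) ≈ 4.1667, so M₁ = 4.1667 × 5.57 ≈ 23.2085 billion.
After the change m₂ = 1 / (0.0609) ≈ 16.4204, so M₂ = 16.4204 × 5.57 ≈ 91.4616 billion.
ΔM = M₂ − M₁ = 91.4616 − 23.2085 = 68.2531 billion.

$68.25 billion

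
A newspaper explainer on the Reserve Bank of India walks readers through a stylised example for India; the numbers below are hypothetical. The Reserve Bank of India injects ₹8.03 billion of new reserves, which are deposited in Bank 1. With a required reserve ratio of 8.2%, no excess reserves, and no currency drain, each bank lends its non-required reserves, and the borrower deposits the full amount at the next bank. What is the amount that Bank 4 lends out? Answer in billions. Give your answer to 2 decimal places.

₹5.70 billion

Each bank lends a fraction (1 − rr) = 0.9180 of the deposit it receives, so Bank 4 receives 8.03·0.9180^3 and lends 8.03·0.9180^4 ≈ 5.7028 billion.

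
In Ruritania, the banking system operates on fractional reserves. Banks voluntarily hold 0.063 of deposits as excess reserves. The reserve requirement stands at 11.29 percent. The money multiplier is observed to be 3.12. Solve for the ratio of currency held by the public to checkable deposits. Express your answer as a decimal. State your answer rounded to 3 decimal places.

0.213

Using m = 3.12. From m = (1 + c)/(c + rr + e), rearranging gives 1 + c = m·(c + rr + e), so c·(1 − m) = m·(rr + e) − 1.
Hence c = [m·(rr + e) − 1]/(1 − m) = [3.12 × (0.1129 + 0.063) − 1] / (1 − 3.12) ≈ 0.212826.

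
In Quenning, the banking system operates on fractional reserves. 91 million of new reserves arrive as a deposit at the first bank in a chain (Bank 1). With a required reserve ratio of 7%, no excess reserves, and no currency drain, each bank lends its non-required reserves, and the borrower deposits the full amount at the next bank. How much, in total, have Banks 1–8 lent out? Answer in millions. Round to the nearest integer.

532 million

Bank i lends (1 − rr)^i of the original deposit: Bank 1 lends 91·0.9300 = 84.6300, Bank 2 lends 91·0.9300² = 78.7059, and so on.
Summing a geometric series: total = 91·[0.9300·(1 − 0.9300^8) / (1 − 0.9300)] ≈ 532.4656 million.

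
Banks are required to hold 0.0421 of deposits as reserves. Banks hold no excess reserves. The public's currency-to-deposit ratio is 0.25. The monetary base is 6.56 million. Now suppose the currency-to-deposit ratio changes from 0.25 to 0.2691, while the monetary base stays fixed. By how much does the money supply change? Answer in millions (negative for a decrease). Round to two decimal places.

Initially m₁ = (1 + 0.25) / (0.0421 + 0.25) ≈ 4.2794, so M₁ = 4.2794 × 6.56 ≈ 28.0729 million.
After the change m₂ = (1 + 0.2691) / (0.0421 + 0.2691) ≈ 4.0781, so M₂ = 4.0781 × 6.56 ≈ 26.7523 million.
ΔM = M₂ − M₁ = 26.7523 − 28.0729 = -1.3206 million.

-1.32 million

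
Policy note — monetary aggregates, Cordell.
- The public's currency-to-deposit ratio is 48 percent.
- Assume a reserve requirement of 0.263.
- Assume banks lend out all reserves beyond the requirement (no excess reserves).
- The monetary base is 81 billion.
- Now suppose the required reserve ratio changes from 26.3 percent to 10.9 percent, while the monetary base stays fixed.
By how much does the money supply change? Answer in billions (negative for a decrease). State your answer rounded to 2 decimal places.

Initially m₁ = (1 + 0.48) / (0.263 + 0.48) ≈ 1.99192, so M₁ = 1.99192 × 81 ≈ 161.3455 billion.
After the change m₂ = (1 + 0.48) / (0.109 + 0.48) ≈ 2.51273, so M₂ = 2.51273 × 81 ≈ 203.5311 billion.
ΔM = M₂ − M₁ = 203.5311 − 161.3455 = 42.1856 billion.

42.19 billion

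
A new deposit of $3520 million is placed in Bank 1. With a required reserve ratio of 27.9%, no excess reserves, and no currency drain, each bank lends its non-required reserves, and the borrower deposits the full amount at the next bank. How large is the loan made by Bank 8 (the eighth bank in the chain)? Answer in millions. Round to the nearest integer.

$257 million

Each bank lends a fraction (1 − rr) = 0.7210 of the deposit it receives, so Bank 8 receives 3520·0.7210^7 and lends 3520·0.7210^8 ≈ 257.0542 million.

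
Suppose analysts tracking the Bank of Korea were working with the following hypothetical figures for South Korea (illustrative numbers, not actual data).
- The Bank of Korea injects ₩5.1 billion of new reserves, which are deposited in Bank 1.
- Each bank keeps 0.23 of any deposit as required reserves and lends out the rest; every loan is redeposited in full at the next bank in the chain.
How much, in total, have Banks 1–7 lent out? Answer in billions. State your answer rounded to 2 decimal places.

₩14.33 billion

Bank i lends (1 − rr)^i of the original deposit: Bank 1 lends 5.1·0.7700 = 3.9270, Bank 2 lends 5.1·0.7700² ≈ 3.0238, and so on.
Summing a geometric series: total = 5.1·[0.7700·(1 − 0.7700^7) / (1 − 0.7700)] ≈ 14.3338 billion.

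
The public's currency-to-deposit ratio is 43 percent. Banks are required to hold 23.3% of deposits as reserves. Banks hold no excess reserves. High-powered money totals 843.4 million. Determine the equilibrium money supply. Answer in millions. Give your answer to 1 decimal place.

The money multiplier is m = (1 + c) / (rr + c) = (1 + 0.43) / (0.233 + 0.43) ≈ 2.15686.
So M = m × MB = 2.15686 × 843.4 ≈ 1819.0957 million.

1819.1 million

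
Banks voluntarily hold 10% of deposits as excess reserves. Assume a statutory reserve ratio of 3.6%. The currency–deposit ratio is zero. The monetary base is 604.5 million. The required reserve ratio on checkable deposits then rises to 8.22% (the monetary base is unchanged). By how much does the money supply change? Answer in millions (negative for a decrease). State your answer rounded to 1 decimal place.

Initially m₁ = 1 / (0.036 + 0.1) ≈ 7.35294, so M₁ = 7.35294 × 604.5 ≈ 4444.8522 million.
After the change m₂ = 1 / (0.0822 + 0.1) ≈ 5.48847, so M₂ = 5.48847 × 604.5 ≈ 3317.7801 million.
ΔM = M₂ − M₁ = 3317.7801 − 4444.8522 = -1127.0721 million.

-1127.1 million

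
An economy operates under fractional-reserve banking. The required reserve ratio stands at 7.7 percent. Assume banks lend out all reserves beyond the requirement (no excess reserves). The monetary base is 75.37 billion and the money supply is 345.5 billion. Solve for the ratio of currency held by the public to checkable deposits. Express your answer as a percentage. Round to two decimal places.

18.05%

Using m = M/MB = 345.5/75.37 ≈ 4.584052. From m = (1 + c)/(c + rr + e), rearranging gives 1 + c = m·(c + rr + e), so c·(1 − m) = m·(rr + e) − 1.
Hence c = [m·(rr + e) − 1]/(1 − m) = [4.584052 × (0.077 + 0) − 1] / (1 − 4.584052) ≈ 0.180530.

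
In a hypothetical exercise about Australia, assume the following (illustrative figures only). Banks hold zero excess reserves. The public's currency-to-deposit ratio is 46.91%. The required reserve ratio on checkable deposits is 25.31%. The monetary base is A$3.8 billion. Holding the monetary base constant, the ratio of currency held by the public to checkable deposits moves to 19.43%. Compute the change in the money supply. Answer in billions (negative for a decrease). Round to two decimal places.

Initially m₁ = (1 + 0.4691) / (0.2531 + 0.4691) ≈ 2.0342, so M₁ = 2.0342 × 3.8 ≈ 7.73 billion.
After the change m₂ = (1 + 0.1943) / (0.2531 + 0.1943) ≈ 2.6694, so M₂ = 2.6694 × 3.8 ≈ 10.1437 billion.
ΔM = M₂ − M₁ = 10.1437 − 7.73 = 2.4137 billion.

A$2.41 billion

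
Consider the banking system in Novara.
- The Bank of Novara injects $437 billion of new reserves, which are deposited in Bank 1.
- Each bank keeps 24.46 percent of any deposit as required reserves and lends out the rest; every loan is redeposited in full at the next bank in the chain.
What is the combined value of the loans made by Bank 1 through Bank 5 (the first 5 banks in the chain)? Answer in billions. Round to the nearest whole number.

$1018 billion

Bank i lends (1 − rr)^i of the original deposit: Bank 1 lends 437·0.7554 = 330.1098, Bank 2 lends 437·0.7554² ≈ 249.3649, and so on.
Summing a geometric series: total = 437·[0.7554·(1 − 0.7554^5) / (1 − 0.7554)] ≈ 1017.6295 billion.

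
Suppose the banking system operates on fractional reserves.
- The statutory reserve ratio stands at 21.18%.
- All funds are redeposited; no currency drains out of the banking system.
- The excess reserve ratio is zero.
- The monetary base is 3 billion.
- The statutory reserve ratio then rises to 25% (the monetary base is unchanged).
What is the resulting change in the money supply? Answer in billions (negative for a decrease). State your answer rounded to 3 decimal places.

Initially m₁ = 1 / (0.2118) ≈ 4.72144, so M₁ = 4.72144 × 3 ≈ 14.1643 billion.
After the change m₂ = 1 / (0.25) = 4, so M₂ = 4 × 3 = 12 billion.
ΔM = M₂ − M₁ = 12 − 14.1643 = -2.1643 billion.

-2.164 billion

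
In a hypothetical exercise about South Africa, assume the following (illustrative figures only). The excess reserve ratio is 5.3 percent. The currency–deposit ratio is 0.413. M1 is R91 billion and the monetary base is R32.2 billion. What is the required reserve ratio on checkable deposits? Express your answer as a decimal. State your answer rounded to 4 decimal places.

Using m = M/MB = 91/32.2 ≈ 2.826087. Since m = (1 + c)/(c + rr + e), the denominator satisfies c + rr + e = (1 + c)/m = (1 + 0.413) / 2.826087 ≈ 0.499985.
With c = 0.413 and e = 0.053, the required reserve ratio on checkable deposits is 0.499985 − 0.413 − 0.053 = 0.033985.

0.0340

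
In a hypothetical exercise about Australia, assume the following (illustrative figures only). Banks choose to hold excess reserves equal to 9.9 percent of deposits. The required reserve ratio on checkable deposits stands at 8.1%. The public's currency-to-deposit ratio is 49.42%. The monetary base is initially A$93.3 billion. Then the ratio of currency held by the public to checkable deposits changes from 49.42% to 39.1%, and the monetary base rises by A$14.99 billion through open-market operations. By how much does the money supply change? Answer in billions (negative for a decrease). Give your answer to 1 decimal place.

A$57.0 billion

Before: m₁ = (1 + 0.4942) / (0.081 + 0.099 + 0.4942) ≈ 2.21626, MB₁ = 93.3, so M₁ = 2.21626 × 93.3 ≈ 206.7771 billion.
After: m₂ = (1 + 0.391) / (0.081 + 0.099 + 0.391) ≈ 2.43608, MB₂ = 93.3 + 14.99 = 108.29, so M₂ = 2.43608 × 108.29 ≈ 263.8031 billion.
ΔM = M₂ − M₁ = 263.8031 − 206.7771 = 57.026 billion.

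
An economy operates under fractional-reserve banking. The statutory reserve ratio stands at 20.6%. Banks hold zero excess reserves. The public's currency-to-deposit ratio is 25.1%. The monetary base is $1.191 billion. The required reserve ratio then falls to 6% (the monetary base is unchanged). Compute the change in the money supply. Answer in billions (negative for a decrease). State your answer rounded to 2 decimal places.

$1.53 billion

Initially m₁ = (1 + 0.251) / (0.206 + 0.251) ≈ 2.7374, so M₁ = 2.7374 × 1.191 ≈ 3.2602 billion.
After the change m₂ = (1 + 0.251) / (0.06 + 0.251) ≈ 4.0225, so M₂ = 4.0225 × 1.191 ≈ 4.7908 billion.
ΔM = M₂ − M₁ = 4.7908 − 3.2602 = 1.5306 billion.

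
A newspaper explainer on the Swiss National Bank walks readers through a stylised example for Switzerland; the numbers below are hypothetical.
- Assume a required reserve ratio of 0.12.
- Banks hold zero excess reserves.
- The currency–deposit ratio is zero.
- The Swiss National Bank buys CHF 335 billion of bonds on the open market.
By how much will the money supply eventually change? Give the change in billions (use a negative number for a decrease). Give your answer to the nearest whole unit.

CHF 2792 billion

The simple money multiplier is m = 1/rr = 1/0.12 ≈ 8.3333.
An open-market purchase increases the monetary base by 335 billion, so ΔM = m × ΔMB = 8.3333 × 335 = 2791.6555 billion.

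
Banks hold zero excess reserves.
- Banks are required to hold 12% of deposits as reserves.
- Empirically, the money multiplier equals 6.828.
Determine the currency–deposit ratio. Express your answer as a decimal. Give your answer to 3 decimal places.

0.031

Using m = 6.828. From m = (1 + c)/(c + rr + e), rearranging gives 1 + c = m·(c + rr + e), so c·(1 − m) = m·(rr + e) − 1.
Hence c = [m·(rr + e) − 1]/(1 − m) = [6.828 × (0.12 + 0) − 1] / (1 − 6.828) ≈ 0.030995.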